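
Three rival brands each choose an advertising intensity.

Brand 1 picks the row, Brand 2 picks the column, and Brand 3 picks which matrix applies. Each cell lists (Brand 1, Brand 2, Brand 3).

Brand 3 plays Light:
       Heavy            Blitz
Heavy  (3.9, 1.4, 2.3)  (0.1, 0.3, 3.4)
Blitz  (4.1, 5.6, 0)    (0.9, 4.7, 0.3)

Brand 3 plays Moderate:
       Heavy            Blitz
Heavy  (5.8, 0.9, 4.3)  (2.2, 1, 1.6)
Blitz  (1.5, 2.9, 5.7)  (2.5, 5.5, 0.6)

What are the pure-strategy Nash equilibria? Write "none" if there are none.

The unique pure-strategy Nash equilibrium is (Blitz, Blitz, Moderate).

Brand 1 against (Heavy, Light): payoffs 3.9, 4.1 → best response Blitz.
Brand 1 against (Heavy, Moderate): payoffs 5.8, 1.5 → best response Heavy.
Brand 1 against (Blitz, Light): payoffs 0.1, 0.9 → best response Blitz.
Brand 1 against (Blitz, Moderate): payoffs 2.2, 2.5 → best response Blitz.
Brand 2 against (Heavy, Light): payoffs 1.4, 0.3 → best response Heavy.
Brand 2 against (Heavy, Moderate): payoffs 0.9, 1 → best response Blitz.
Brand 2 against (Blitz, Light): payoffs 5.6, 4.7 → best response Heavy.
Brand 2 against (Blitz, Moderate): payoffs 2.9, 5.5 → best response Blitz.
Brand 3 against (Heavy, Heavy): payoffs 2.3, 4.3 → best response Moderate.
Brand 3 against (Heavy, Blitz): payoffs 3.4, 1.6 → best response Light.
Brand 3 against (Blitz, Heavy): payoffs 0, 5.7 → best response Moderate.
Brand 3 against (Blitz, Blitz): payoffs 0.3, 0.6 → best response Moderate.
Mutual best responses: (Blitz, Blitz, Moderate).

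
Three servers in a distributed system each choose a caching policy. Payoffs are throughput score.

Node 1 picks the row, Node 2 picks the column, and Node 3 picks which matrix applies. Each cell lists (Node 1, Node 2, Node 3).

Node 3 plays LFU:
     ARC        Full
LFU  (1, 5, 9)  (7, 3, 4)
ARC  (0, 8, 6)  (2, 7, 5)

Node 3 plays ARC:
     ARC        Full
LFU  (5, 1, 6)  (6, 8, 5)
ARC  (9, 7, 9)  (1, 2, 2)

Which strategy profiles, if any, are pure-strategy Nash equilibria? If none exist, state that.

(LFU, ARC, LFU): Node 1 gets 1, best alternative 0; Node 2 gets 5, best alternative 3; Node 3 gets 9, best alternative 6. No profitable deviation — NE.
(LFU, ARC, ARC): Node 1 can switch to ARC (5 → 9). Not NE.
(LFU, Full, LFU): Node 2 can switch to ARC (3 → 5). Not NE.
(LFU, Full, ARC): Node 1 gets 6, best alternative 1; Node 2 gets 8, best alternative 1; Node 3 gets 5, best alternative 4. No profitable deviation — NE.
(ARC, ARC, LFU): Node 1 can switch to LFU (0 → 1). Not NE.
(ARC, ARC, ARC): Node 1 gets 9, best alternative 5; Node 2 gets 7, best alternative 2; Node 3 gets 9, best alternative 6. No profitable deviation — NE.
(ARC, Full, LFU): Node 1 can switch to LFU (2 → 7). Not NE.
(ARC, Full, ARC): Node 1 can switch to LFU (1 → 6). Not NE.

The pure Nash equilibria are (LFU, ARC, LFU), (LFU, Full, ARC), (ARC, ARC, ARC).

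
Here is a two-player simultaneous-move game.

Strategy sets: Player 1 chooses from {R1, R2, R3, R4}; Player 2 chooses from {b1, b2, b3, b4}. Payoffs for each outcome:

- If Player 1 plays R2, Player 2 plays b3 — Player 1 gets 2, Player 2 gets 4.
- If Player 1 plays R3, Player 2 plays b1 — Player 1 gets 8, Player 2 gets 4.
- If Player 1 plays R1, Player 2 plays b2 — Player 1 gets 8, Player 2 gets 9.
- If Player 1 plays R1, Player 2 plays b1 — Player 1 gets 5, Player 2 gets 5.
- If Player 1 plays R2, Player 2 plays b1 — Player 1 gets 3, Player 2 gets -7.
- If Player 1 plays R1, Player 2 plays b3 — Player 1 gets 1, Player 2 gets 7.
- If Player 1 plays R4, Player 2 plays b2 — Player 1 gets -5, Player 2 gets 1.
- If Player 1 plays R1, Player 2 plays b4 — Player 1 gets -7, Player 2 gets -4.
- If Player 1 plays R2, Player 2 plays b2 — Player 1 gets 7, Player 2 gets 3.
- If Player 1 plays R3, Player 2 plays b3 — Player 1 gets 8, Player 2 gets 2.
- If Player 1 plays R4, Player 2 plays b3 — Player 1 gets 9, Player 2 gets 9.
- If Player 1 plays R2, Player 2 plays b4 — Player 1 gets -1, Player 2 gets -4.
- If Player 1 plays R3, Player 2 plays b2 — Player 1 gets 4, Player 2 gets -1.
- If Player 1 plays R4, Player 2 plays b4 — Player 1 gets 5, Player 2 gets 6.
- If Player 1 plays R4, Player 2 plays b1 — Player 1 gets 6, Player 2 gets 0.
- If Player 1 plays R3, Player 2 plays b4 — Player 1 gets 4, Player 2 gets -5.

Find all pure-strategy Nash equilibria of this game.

Check each profile: it is a Nash equilibrium iff no player can strictly gain by switching unilaterally.
(R1, b1): Player 1 can switch to R3 (5 → 8). Not NE.
(R1, b2): Player 1 gets 8, best alternative 7; Player 2 gets 9, best alternative 7. No profitable deviation — NE.
(R1, b3): Player 1 can switch to R2 (1 → 2). Not NE.
(R1, b4): Player 1 can switch to R2 (-7 → -1). Not NE.
(R2, b1): Player 1 can switch to R1 (3 → 5). Not NE.
(R2, b2): Player 1 can switch to R1 (7 → 8). Not NE.
(R2, b3): Player 1 can switch to R3 (2 → 8). Not NE.
(R3, b1): Player 1 gets 8, best alternative 6; Player 2 gets 4, best alternative 2. No profitable deviation — NE.
(R4, b3): Player 1 gets 9, best alternative 8; Player 2 gets 9, best alternative 6. No profitable deviation — NE.
(The remaining 7 profiles each have a profitable deviation by the same check.)

The pure Nash equilibria are (R1, b2), (R3, b1), (R4, b3).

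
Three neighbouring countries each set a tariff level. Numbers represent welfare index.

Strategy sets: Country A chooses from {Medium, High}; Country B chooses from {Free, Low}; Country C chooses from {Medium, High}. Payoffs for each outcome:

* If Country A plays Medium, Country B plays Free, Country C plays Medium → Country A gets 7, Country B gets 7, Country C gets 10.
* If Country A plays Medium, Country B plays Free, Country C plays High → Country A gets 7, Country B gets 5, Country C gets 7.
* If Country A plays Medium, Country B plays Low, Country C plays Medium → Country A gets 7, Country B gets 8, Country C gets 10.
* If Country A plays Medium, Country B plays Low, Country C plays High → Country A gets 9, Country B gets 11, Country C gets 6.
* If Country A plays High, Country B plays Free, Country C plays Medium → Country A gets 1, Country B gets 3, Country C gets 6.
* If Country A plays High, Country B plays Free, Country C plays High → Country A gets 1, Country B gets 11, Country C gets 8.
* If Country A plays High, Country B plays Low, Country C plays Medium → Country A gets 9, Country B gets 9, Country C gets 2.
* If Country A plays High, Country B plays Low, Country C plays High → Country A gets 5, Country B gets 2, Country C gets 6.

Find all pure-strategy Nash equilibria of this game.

(Medium, Free, Medium): Country B can switch to Low (7 → 8). Not NE.
(Medium, Free, High): Country B can switch to Low (5 → 11). Not NE.
(Medium, Low, Medium): Country A can switch to High (7 → 9). Not NE.
(Medium, Low, High): Country C can switch to Medium (6 → 10). Not NE.
(High, Free, Medium): Country A can switch to Medium (1 → 7). Not NE.
(High, Free, High): Country A can switch to Medium (1 → 7). Not NE.
(High, Low, Medium): Country C can switch to High (2 → 6). Not NE.
(High, Low, High): Country A can switch to Medium (5 → 9). Not NE.

This game has no pure Nash equilibrium.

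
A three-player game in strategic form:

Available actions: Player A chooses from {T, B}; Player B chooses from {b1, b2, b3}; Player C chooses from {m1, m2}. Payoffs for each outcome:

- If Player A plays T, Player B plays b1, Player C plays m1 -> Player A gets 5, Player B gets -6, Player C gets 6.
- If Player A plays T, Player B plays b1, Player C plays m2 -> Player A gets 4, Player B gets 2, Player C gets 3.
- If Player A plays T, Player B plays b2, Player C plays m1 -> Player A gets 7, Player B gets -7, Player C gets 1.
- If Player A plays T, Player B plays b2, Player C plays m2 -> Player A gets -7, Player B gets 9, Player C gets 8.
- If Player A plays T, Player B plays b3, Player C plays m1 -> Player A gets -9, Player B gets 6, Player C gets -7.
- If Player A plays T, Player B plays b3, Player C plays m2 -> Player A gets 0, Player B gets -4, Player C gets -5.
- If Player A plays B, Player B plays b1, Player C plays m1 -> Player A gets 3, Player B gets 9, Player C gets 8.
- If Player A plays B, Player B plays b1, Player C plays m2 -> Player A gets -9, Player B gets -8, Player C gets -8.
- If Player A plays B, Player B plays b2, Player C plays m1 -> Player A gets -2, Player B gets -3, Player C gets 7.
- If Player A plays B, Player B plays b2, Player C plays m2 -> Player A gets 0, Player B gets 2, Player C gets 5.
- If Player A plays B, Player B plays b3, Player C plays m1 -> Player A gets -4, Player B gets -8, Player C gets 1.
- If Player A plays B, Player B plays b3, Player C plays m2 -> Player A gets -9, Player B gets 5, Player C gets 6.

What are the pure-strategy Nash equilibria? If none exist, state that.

This game has no pure Nash equilibrium.

Player A against (b1, m1): payoffs 5, 3 → best response T.
Player A against (b1, m2): payoffs 4, -9 → best response T.
Player A against (b2, m1): payoffs 7, -2 → best response T.
Player A against (b2, m2): payoffs -7, 0 → best response B.
Player A against (b3, m1): payoffs -9, -4 → best response B.
Player A against (b3, m2): payoffs 0, -9 → best response T.
Player B against (T, m1): payoffs -6, -7, 6 → best response b3.
Player B against (T, m2): payoffs 2, 9, -4 → best response b2.
Player B against (B, m1): payoffs 9, -3, -8 → best response b1.
Player B against (B, m2): payoffs -8, 2, 5 → best response b3.
Player C against (T, b1): payoffs 6, 3 → best response m1.
Player C against (T, b2): payoffs 1, 8 → best response m2.
Player C against (T, b3): payoffs -7, -5 → best response m2.
Player C against (B, b1): payoffs 8, -8 → best response m1.
Player C against (B, b2): payoffs 7, 5 → best response m1.
Player C against (B, b3): payoffs 1, 6 → best response m2.
No profile is a mutual best response for all players.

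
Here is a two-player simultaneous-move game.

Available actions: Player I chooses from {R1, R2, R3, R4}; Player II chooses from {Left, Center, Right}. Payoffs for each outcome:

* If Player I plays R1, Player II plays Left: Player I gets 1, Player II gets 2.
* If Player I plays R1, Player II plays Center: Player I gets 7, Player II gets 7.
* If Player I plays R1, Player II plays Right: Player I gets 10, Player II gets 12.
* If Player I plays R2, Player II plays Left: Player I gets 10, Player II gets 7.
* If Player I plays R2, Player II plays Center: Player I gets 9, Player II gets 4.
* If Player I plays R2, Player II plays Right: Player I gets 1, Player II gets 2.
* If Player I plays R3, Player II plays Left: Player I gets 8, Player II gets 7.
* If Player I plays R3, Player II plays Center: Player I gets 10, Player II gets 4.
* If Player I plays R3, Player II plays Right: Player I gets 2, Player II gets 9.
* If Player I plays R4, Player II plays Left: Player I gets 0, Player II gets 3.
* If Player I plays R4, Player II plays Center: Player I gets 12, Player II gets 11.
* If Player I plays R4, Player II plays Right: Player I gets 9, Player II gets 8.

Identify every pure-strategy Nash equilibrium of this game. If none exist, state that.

Player I against Left: payoffs 1, 10, 8, 0 → best response R2.
Player I against Center: payoffs 7, 9, 10, 12 → best response R4.
Player I against Right: payoffs 10, 1, 2, 9 → best response R1.
Player II against R1: payoffs 2, 7, 12 → best response Right.
Player II against R2: payoffs 7, 4, 2 → best response Left.
Player II against R3: payoffs 7, 4, 9 → best response Right.
Player II against R4: payoffs 3, 11, 8 → best response Center.
Mutual best responses: (R1, Right); (R2, Left); (R4, Center).

The pure Nash equilibria are (R1, Right) and (R2, Left) and (R4, Center).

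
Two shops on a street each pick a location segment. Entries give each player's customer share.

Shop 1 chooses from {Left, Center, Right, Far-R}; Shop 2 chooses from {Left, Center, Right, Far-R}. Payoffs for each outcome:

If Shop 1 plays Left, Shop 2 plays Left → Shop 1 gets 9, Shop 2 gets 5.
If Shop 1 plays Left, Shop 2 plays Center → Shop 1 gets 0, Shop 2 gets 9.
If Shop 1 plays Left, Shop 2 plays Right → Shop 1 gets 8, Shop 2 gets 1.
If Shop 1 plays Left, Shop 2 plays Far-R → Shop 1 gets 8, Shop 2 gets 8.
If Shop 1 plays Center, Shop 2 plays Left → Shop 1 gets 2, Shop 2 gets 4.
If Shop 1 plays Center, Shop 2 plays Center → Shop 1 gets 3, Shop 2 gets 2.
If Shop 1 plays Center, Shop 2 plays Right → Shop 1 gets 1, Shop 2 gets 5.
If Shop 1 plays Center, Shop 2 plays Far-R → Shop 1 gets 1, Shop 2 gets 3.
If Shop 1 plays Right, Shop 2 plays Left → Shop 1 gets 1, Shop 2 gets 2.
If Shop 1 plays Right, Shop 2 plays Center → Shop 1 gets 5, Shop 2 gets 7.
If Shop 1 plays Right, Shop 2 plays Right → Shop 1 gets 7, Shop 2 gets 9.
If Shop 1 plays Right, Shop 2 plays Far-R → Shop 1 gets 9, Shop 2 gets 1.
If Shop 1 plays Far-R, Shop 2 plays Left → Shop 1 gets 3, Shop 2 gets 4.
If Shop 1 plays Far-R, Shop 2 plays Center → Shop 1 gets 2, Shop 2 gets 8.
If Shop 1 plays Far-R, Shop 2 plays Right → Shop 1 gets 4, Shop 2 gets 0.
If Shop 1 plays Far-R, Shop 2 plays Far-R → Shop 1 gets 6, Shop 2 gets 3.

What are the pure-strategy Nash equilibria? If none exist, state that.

For each player, find the best response to each opponent profile; mutual best responses are the pure NE.
Shop 1 against Left: payoffs 9, 2, 1, 3 → best response Left.
Shop 1 against Center: payoffs 0, 3, 5, 2 → best response Right.
Shop 1 against Right: payoffs 8, 1, 7, 4 → best response Left.
Shop 1 against Far-R: payoffs 8, 1, 9, 6 → best response Right.
Shop 2 against Left: payoffs 5, 9, 1, 8 → best response Center.
Shop 2 against Center: payoffs 4, 2, 5, 3 → best response Right.
Shop 2 against Right: payoffs 2, 7, 9, 1 → best response Right.
Shop 2 against Far-R: payoffs 4, 8, 0, 3 → best response Center.
No profile is a mutual best response for all players.

This game has no pure Nash equilibrium.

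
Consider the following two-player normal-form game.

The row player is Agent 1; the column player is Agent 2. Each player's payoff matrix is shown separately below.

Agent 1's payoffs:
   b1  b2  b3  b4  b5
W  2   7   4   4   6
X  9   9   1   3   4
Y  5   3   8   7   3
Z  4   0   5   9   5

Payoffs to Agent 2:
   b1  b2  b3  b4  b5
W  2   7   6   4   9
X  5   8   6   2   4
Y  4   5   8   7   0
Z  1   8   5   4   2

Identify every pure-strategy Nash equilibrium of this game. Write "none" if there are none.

Agent 1 against b1: payoffs 2, 9, 5, 4 → best response X.
Agent 1 against b2: payoffs 7, 9, 3, 0 → best response X.
Agent 1 against b3: payoffs 4, 1, 8, 5 → best response Y.
Agent 1 against b4: payoffs 4, 3, 7, 9 → best response Z.
Agent 1 against b5: payoffs 6, 4, 3, 5 → best response W.
Agent 2 against W: payoffs 2, 7, 6, 4, 9 → best response b5.
Agent 2 against X: payoffs 5, 8, 6, 2, 4 → best response b2.
Agent 2 against Y: payoffs 4, 5, 8, 7, 0 → best response b3.
Agent 2 against Z: payoffs 1, 8, 5, 4, 2 → best response b2.
Mutual best responses: (W, b5); (X, b2); (Y, b3).

The pure Nash equilibria are (W, b5) and (X, b2) and (Y, b3).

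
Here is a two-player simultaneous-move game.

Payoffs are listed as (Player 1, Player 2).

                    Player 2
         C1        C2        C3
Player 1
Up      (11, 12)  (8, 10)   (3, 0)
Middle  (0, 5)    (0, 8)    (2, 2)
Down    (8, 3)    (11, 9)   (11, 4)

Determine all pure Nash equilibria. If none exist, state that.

The pure Nash equilibria are (Up, C1); (Down, C2).

Player 1 against C1: payoffs 11, 0, 8 → best response Up.
Player 1 against C2: payoffs 8, 0, 11 → best response Down.
Player 1 against C3: payoffs 3, 2, 11 → best response Down.
Player 2 against Up: payoffs 12, 10, 0 → best response C1.
Player 2 against Middle: payoffs 5, 8, 2 → best response C2.
Player 2 against Down: payoffs 3, 9, 4 → best response C2.
Mutual best responses: (Up, C1); (Down, C2).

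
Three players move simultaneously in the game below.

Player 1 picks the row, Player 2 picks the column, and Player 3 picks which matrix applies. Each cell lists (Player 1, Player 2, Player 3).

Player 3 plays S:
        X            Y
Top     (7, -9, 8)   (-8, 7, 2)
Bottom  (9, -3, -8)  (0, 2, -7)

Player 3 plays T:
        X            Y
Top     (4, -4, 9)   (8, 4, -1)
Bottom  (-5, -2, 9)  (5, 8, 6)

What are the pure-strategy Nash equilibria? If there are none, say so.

No pure-strategy Nash equilibrium.

(Top, X, S): Player 1 can switch to Bottom (7 → 9). Not NE.
(Top, X, T): Player 2 can switch to Y (-4 → 4). Not NE.
(Top, Y, S): Player 1 can switch to Bottom (-8 → 0). Not NE.
(Top, Y, T): Player 3 can switch to S (-1 → 2). Not NE.
(Bottom, X, S): Player 2 can switch to Y (-3 → 2). Not NE.
(Bottom, X, T): Player 1 can switch to Top (-5 → 4). Not NE.
(Bottom, Y, S): Player 3 can switch to T (-7 → 6). Not NE.
(Bottom, Y, T): Player 1 can switch to Top (5 → 8). Not NE.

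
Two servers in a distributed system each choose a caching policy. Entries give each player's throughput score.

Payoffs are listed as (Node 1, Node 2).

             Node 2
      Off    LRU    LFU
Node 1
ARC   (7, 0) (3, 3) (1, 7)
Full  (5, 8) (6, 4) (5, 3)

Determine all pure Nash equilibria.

This game has no pure Nash equilibrium.

Node 1 against Off: payoffs 7, 5 → best response ARC.
Node 1 against LRU: payoffs 3, 6 → best response Full.
Node 1 against LFU: payoffs 1, 5 → best response Full.
Node 2 against ARC: payoffs 0, 3, 7 → best response LFU.
Node 2 against Full: payoffs 8, 4, 3 → best response Off.
No profile is a mutual best response for all players.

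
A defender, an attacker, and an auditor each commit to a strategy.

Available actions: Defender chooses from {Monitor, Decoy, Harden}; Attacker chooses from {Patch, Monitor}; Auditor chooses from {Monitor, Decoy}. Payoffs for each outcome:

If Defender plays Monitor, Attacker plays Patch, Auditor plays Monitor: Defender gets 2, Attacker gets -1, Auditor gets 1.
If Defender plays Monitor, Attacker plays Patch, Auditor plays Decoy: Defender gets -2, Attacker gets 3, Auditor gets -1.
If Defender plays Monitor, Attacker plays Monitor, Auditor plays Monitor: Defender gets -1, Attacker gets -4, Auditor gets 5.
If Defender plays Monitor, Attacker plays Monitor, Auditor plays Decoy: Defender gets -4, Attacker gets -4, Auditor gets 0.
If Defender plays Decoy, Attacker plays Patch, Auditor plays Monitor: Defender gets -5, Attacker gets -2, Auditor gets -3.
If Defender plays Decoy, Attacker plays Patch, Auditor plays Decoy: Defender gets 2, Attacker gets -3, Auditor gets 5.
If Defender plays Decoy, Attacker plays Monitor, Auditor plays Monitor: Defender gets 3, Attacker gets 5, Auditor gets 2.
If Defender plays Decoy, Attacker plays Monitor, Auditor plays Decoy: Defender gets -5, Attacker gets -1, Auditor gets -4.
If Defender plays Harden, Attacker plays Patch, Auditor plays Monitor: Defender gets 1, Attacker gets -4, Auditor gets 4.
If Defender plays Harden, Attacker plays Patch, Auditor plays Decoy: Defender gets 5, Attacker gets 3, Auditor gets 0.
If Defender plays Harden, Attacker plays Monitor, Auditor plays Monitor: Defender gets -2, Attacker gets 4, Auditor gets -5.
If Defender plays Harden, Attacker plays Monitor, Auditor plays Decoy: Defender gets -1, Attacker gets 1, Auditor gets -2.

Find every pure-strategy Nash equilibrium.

Check each profile: it is a Nash equilibrium iff no player can strictly gain by switching unilaterally.
(Monitor, Patch, Monitor): Defender gets 2, best alternative 1; Attacker gets -1, best alternative -4; Auditor gets 1, best alternative -1. No profitable deviation — NE.
(Monitor, Patch, Decoy): Defender can switch to Decoy (-2 → 2). Not NE.
(Monitor, Monitor, Monitor): Defender can switch to Decoy (-1 → 3). Not NE.
(Monitor, Monitor, Decoy): Defender can switch to Harden (-4 → -1). Not NE.
(Decoy, Patch, Monitor): Defender can switch to Monitor (-5 → 2). Not NE.
(Decoy, Patch, Decoy): Defender can switch to Harden (2 → 5). Not NE.
(Decoy, Monitor, Monitor): Defender gets 3, best alternative -1; Attacker gets 5, best alternative -2; Auditor gets 2, best alternative -4. No profitable deviation — NE.
(Decoy, Monitor, Decoy): Defender can switch to Monitor (-5 → -4). Not NE.
(Harden, Patch, Monitor): Defender can switch to Monitor (1 → 2). Not NE.
(Harden, Patch, Decoy): Auditor can switch to Monitor (0 → 4). Not NE.
(The remaining 2 profiles each have a profitable deviation by the same check.)

The pure Nash equilibria are (Monitor, Patch, Monitor), (Decoy, Monitor, Monitor).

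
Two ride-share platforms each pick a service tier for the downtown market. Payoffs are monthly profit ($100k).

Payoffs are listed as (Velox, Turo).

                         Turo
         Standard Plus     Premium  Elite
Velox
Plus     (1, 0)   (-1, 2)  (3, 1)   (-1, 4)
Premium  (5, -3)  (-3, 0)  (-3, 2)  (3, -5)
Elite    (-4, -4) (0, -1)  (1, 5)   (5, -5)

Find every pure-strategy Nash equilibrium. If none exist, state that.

No pure-strategy Nash equilibrium.

For each player, find the best response to each opponent profile; mutual best responses are the pure NE.
Velox against Standard: payoffs 1, 5, -4 → best response Premium.
Velox against Plus: payoffs -1, -3, 0 → best response Elite.
Velox against Premium: payoffs 3, -3, 1 → best response Plus.
Velox against Elite: payoffs -1, 3, 5 → best response Elite.
Turo against Plus: payoffs 0, 2, 1, 4 → best response Elite.
Turo against Premium: payoffs -3, 0, 2, -5 → best response Premium.
Turo against Elite: payoffs -4, -1, 5, -5 → best response Premium.
No profile is a mutual best response for all players.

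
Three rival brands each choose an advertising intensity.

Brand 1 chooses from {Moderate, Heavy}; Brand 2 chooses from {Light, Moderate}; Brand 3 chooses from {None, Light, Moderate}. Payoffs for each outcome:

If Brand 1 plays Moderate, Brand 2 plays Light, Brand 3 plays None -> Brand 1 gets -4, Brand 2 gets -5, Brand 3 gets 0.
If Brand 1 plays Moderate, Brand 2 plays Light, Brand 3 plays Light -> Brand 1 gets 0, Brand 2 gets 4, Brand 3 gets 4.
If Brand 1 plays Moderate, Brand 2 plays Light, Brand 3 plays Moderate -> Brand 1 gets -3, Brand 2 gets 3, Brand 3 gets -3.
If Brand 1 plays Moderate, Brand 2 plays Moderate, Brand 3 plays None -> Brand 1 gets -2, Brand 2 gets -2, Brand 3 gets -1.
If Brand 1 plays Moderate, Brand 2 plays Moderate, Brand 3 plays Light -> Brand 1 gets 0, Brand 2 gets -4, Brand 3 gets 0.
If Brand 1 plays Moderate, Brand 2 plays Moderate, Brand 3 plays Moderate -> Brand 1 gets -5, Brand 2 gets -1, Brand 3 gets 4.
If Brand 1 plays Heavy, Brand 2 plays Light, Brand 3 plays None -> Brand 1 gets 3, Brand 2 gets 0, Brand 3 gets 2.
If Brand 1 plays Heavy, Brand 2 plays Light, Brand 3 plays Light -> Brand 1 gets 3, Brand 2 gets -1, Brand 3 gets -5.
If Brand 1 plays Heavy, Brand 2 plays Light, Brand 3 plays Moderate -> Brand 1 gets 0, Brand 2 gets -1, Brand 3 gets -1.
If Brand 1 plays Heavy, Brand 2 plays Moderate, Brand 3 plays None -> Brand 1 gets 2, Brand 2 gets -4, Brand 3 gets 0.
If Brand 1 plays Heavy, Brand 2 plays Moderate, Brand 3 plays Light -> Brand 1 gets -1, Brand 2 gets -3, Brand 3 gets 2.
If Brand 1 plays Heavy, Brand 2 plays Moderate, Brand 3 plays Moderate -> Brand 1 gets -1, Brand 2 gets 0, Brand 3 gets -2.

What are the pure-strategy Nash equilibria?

The unique pure-strategy Nash equilibrium is (Heavy, Light, None).

For each player, find the best response to each opponent profile; mutual best responses are the pure NE.
Brand 1 against (Light, None): payoffs -4, 3 → best response Heavy.
Brand 1 against (Light, Light): payoffs 0, 3 → best response Heavy.
Brand 1 against (Light, Moderate): payoffs -3, 0 → best response Heavy.
Brand 1 against (Moderate, None): payoffs -2, 2 → best response Heavy.
Brand 1 against (Moderate, Light): payoffs 0, -1 → best response Moderate.
Brand 1 against (Moderate, Moderate): payoffs -5, -1 → best response Heavy.
Brand 2 against (Moderate, None): payoffs -5, -2 → best response Moderate.
Brand 2 against (Moderate, Light): payoffs 4, -4 → best response Light.
Brand 2 against (Moderate, Moderate): payoffs 3, -1 → best response Light.
Brand 2 against (Heavy, None): payoffs 0, -4 → best response Light.
Brand 2 against (Heavy, Light): payoffs -1, -3 → best response Light.
Brand 2 against (Heavy, Moderate): payoffs -1, 0 → best response Moderate.
Brand 3 against (Moderate, Light): payoffs 0, 4, -3 → best response Light.
Brand 3 against (Moderate, Moderate): payoffs -1, 0, 4 → best response Moderate.
Brand 3 against (Heavy, Light): payoffs 2, -5, -1 → best response None.
Brand 3 against (Heavy, Moderate): payoffs 0, 2, -2 → best response Light.
Mutual best responses: (Heavy, Light, None).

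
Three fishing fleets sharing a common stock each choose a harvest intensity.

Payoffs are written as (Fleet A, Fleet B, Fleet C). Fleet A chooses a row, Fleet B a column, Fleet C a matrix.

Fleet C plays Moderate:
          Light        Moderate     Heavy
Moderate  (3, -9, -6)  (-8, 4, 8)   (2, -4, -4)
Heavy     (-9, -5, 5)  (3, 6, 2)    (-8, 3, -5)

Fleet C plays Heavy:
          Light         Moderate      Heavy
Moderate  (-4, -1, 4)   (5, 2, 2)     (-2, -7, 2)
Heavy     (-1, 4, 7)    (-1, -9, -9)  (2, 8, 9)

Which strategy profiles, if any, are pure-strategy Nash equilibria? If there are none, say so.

(Moderate, Light, Moderate): Fleet B can switch to Moderate (-9 → 4). Not NE.
(Moderate, Light, Heavy): Fleet A can switch to Heavy (-4 → -1). Not NE.
(Moderate, Moderate, Moderate): Fleet A can switch to Heavy (-8 → 3). Not NE.
(Moderate, Moderate, Heavy): Fleet C can switch to Moderate (2 → 8). Not NE.
(Moderate, Heavy, Moderate): Fleet B can switch to Moderate (-4 → 4). Not NE.
(Moderate, Heavy, Heavy): Fleet A can switch to Heavy (-2 → 2). Not NE.
(Heavy, Light, Moderate): Fleet A can switch to Moderate (-9 → 3). Not NE.
(Heavy, Light, Heavy): Fleet B can switch to Heavy (4 → 8). Not NE.
(Heavy, Moderate, Moderate): Fleet A gets 3, best alternative -8; Fleet B gets 6, best alternative 3; Fleet C gets 2, best alternative -9. No profitable deviation — NE.
(Heavy, Moderate, Heavy): Fleet A can switch to Moderate (-1 → 5). Not NE.
(Heavy, Heavy, Moderate): Fleet A can switch to Moderate (-8 → 2). Not NE.
(Heavy, Heavy, Heavy): Fleet A gets 2, best alternative -2; Fleet B gets 8, best alternative 4; Fleet C gets 9, best alternative -5. No profitable deviation — NE.

Pure-strategy Nash equilibria: (Heavy, Moderate, Moderate); (Heavy, Heavy, Heavy)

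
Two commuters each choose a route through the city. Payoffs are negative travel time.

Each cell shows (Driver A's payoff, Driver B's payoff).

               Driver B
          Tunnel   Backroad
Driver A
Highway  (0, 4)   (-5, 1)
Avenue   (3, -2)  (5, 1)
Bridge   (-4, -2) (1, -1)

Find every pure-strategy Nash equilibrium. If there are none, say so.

The unique pure-strategy Nash equilibrium is (Avenue, Backroad).

Check each profile: it is a Nash equilibrium iff no player can strictly gain by switching unilaterally.
(Highway, Tunnel): Driver A can switch to Avenue (0 → 3). Not NE.
(Highway, Backroad): Driver A can switch to Avenue (-5 → 5). Not NE.
(Avenue, Tunnel): Driver B can switch to Backroad (-2 → 1). Not NE.
(Avenue, Backroad): Driver A gets 5, best alternative 1; Driver B gets 1, best alternative -2. No profitable deviation — NE.
(Bridge, Tunnel): Driver A can switch to Highway (-4 → 0). Not NE.
(Bridge, Backroad): Driver A can switch to Avenue (1 → 5). Not NE.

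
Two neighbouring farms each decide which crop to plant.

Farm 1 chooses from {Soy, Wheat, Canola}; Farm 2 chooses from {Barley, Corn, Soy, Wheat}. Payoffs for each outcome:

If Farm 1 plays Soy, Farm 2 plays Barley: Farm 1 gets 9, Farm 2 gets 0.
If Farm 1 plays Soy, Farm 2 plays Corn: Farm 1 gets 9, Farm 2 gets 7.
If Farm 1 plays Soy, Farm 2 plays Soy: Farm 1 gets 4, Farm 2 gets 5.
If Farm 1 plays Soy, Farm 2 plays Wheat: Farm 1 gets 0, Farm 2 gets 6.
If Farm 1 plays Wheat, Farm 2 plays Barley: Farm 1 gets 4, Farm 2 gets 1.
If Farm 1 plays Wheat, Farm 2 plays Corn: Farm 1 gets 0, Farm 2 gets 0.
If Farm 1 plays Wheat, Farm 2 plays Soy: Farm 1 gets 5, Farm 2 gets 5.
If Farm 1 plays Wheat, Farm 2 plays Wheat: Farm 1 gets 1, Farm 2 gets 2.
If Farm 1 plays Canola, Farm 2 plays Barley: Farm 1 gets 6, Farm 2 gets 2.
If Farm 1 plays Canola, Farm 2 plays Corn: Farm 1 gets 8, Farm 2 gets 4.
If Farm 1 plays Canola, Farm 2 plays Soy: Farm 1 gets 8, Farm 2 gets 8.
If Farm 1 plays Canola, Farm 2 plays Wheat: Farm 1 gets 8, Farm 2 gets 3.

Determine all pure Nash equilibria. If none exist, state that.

The pure Nash equilibria are (Soy, Corn), (Canola, Soy).

Farm 1 against Barley: payoffs 9, 4, 6 → best response Soy.
Farm 1 against Corn: payoffs 9, 0, 8 → best response Soy.
Farm 1 against Soy: payoffs 4, 5, 8 → best response Canola.
Farm 1 against Wheat: payoffs 0, 1, 8 → best response Canola.
Farm 2 against Soy: payoffs 0, 7, 5, 6 → best response Corn.
Farm 2 against Wheat: payoffs 1, 0, 5, 2 → best response Soy.
Farm 2 against Canola: payoffs 2, 4, 8, 3 → best response Soy.
Mutual best responses: (Soy, Corn); (Canola, Soy).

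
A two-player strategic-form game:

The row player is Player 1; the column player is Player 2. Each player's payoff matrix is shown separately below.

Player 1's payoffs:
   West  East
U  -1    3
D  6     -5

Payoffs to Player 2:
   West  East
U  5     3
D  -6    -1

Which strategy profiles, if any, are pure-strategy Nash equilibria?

Player 1 against West: payoffs -1, 6 → best response D.
Player 1 against East: payoffs 3, -5 → best response U.
Player 2 against U: payoffs 5, 3 → best response West.
Player 2 against D: payoffs -6, -1 → best response East.
No profile is a mutual best response for all players.

No pure-strategy Nash equilibrium.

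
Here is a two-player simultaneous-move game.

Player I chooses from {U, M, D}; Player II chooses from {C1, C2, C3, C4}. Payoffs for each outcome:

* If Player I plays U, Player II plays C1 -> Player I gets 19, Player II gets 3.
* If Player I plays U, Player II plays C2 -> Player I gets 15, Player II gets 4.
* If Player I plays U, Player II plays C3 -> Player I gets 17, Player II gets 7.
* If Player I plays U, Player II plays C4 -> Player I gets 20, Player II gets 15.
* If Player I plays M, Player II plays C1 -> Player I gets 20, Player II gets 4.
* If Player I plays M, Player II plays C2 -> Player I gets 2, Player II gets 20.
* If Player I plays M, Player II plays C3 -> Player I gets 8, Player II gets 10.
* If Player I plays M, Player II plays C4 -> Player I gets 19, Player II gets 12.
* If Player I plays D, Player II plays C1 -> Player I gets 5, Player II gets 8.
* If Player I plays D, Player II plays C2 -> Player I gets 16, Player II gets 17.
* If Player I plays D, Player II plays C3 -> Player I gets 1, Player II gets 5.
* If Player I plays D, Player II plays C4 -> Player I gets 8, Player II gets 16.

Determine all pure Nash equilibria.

(U, C1): Player I can switch to M (19 → 20). Not NE.
(U, C2): Player I can switch to D (15 → 16). Not NE.
(U, C3): Player II can switch to C4 (7 → 15). Not NE.
(U, C4): Player I gets 20, best alternative 19; Player II gets 15, best alternative 7. No profitable deviation — NE.
(M, C1): Player II can switch to C2 (4 → 20). Not NE.
(M, C2): Player I can switch to U (2 → 15). Not NE.
(M, C3): Player I can switch to U (8 → 17). Not NE.
(D, C2): Player I gets 16, best alternative 15; Player II gets 17, best alternative 16. No profitable deviation — NE.
(The remaining 4 profiles each have a profitable deviation by the same check.)

(U, C4), (D, C2)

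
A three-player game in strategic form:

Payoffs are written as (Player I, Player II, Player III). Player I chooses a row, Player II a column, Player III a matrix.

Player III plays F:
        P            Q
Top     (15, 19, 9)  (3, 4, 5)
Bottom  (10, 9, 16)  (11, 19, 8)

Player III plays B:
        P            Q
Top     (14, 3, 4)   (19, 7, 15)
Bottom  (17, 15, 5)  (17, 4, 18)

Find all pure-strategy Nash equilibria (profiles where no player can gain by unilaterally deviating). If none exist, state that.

For each player, find the best response to each opponent profile; mutual best responses are the pure NE.
Player I against (P, F): payoffs 15, 10 → best response Top.
Player I against (P, B): payoffs 14, 17 → best response Bottom.
Player I against (Q, F): payoffs 3, 11 → best response Bottom.
Player I against (Q, B): payoffs 19, 17 → best response Top.
Player II against (Top, F): payoffs 19, 4 → best response P.
Player II against (Top, B): payoffs 3, 7 → best response Q.
Player II against (Bottom, F): payoffs 9, 19 → best response Q.
Player II against (Bottom, B): payoffs 15, 4 → best response P.
Player III against (Top, P): payoffs 9, 4 → best response F.
Player III against (Top, Q): payoffs 5, 15 → best response B.
Player III against (Bottom, P): payoffs 16, 5 → best response F.
Player III against (Bottom, Q): payoffs 8, 18 → best response B.
Mutual best responses: (Top, P, F); (Top, Q, B).

(Top, P, F) and (Top, Q, B)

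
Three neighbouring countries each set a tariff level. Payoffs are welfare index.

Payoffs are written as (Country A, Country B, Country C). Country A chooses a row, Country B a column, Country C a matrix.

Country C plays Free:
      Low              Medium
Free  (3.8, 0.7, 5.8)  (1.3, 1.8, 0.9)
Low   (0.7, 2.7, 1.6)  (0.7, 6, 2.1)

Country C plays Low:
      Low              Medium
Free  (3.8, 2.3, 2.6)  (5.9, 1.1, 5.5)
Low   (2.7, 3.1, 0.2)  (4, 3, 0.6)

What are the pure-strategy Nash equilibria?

Country A against (Low, Free): payoffs 3.8, 0.7 → best response Free.
Country A against (Low, Low): payoffs 3.8, 2.7 → best response Free.
Country A against (Medium, Free): payoffs 1.3, 0.7 → best response Free.
Country A against (Medium, Low): payoffs 5.9, 4 → best response Free.
Country B against (Free, Free): payoffs 0.7, 1.8 → best response Medium.
Country B against (Free, Low): payoffs 2.3, 1.1 → best response Low.
Country B against (Low, Free): payoffs 2.7, 6 → best response Medium.
Country B against (Low, Low): payoffs 3.1, 3 → best response Low.
Country C against (Free, Low): payoffs 5.8, 2.6 → best response Free.
Country C against (Free, Medium): payoffs 0.9, 5.5 → best response Low.
Country C against (Low, Low): payoffs 1.6, 0.2 → best response Free.
Country C against (Low, Medium): payoffs 2.1, 0.6 → best response Free.
No profile is a mutual best response for all players.

This game has no pure Nash equilibrium.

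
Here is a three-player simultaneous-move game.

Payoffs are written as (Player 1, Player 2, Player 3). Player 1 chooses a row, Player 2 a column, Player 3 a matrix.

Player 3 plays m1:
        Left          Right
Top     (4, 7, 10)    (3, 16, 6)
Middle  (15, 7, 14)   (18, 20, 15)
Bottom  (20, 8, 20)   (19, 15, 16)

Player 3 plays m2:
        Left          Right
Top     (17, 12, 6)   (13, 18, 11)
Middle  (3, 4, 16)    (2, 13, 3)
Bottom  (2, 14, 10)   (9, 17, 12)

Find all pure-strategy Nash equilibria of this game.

Pure-strategy Nash equilibria: (Top, Right, m2) and (Bottom, Right, m1)

For each player, find the best response to each opponent profile; mutual best responses are the pure NE.
Player 1 against (Left, m1): payoffs 4, 15, 20 → best response Bottom.
Player 1 against (Left, m2): payoffs 17, 3, 2 → best response Top.
Player 1 against (Right, m1): payoffs 3, 18, 19 → best response Bottom.
Player 1 against (Right, m2): payoffs 13, 2, 9 → best response Top.
Player 2 against (Top, m1): payoffs 7, 16 → best response Right.
Player 2 against (Top, m2): payoffs 12, 18 → best response Right.
Player 2 against (Middle, m1): payoffs 7, 20 → best response Right.
Player 2 against (Middle, m2): payoffs 4, 13 → best response Right.
Player 2 against (Bottom, m1): payoffs 8, 15 → best response Right.
Player 2 against (Bottom, m2): payoffs 14, 17 → best response Right.
Player 3 against (Top, Left): payoffs 10, 6 → best response m1.
Player 3 against (Top, Right): payoffs 6, 11 → best response m2.
Player 3 against (Middle, Left): payoffs 14, 16 → best response m2.
Player 3 against (Middle, Right): payoffs 15, 3 → best response m1.
Player 3 against (Bottom, Left): payoffs 20, 10 → best response m1.
Player 3 against (Bottom, Right): payoffs 16, 12 → best response m1.
Mutual best responses: (Top, Right, m2); (Bottom, Right, m1).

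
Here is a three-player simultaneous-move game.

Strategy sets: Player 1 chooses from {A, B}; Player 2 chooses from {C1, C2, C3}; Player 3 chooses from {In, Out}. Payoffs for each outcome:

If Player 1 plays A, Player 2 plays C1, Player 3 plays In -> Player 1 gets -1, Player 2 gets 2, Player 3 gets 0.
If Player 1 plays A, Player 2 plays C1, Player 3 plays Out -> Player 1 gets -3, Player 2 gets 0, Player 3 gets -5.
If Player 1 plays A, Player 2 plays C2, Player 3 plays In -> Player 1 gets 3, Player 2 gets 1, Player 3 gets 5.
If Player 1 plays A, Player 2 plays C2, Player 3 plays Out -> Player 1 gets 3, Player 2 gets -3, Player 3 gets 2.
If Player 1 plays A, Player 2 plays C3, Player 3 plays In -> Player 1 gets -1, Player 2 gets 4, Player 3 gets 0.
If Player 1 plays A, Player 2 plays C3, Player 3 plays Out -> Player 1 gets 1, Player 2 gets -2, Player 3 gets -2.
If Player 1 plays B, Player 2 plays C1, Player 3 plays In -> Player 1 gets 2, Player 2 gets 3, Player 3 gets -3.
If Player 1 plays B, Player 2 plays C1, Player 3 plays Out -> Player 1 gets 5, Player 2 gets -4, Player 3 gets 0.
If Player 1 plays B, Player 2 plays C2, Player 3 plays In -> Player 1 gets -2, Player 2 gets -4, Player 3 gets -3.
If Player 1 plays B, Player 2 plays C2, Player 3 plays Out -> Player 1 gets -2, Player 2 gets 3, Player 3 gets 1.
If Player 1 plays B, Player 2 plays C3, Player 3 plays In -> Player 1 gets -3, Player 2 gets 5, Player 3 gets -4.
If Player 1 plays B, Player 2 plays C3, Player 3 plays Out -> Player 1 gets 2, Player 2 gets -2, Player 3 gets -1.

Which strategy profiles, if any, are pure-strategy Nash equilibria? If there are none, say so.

Player 1 against (C1, In): payoffs -1, 2 → best response B.
Player 1 against (C1, Out): payoffs -3, 5 → best response B.
Player 1 against (C2, In): payoffs 3, -2 → best response A.
Player 1 against (C2, Out): payoffs 3, -2 → best response A.
Player 1 against (C3, In): payoffs -1, -3 → best response A.
Player 1 against (C3, Out): payoffs 1, 2 → best response B.
Player 2 against (A, In): payoffs 2, 1, 4 → best response C3.
Player 2 against (A, Out): payoffs 0, -3, -2 → best response C1.
Player 2 against (B, In): payoffs 3, -4, 5 → best response C3.
Player 2 against (B, Out): payoffs -4, 3, -2 → best response C2.
Player 3 against (A, C1): payoffs 0, -5 → best response In.
Player 3 against (A, C2): payoffs 5, 2 → best response In.
Player 3 against (A, C3): payoffs 0, -2 → best response In.
Player 3 against (B, C1): payoffs -3, 0 → best response Out.
Player 3 against (B, C2): payoffs -3, 1 → best response Out.
Player 3 against (B, C3): payoffs -4, -1 → best response Out.
Mutual best responses: (A, C3, In).

Pure NE: (A, C3, In)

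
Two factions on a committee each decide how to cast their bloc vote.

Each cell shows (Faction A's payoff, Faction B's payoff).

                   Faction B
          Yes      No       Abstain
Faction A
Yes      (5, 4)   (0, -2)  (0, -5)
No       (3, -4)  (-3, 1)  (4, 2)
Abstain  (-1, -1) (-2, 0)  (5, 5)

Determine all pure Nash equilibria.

Pure-strategy Nash equilibria: (Yes, Yes) and (Abstain, Abstain)

Mark each player's best response to every combination of opponents' strategies; a profile where every player is best-responding is a pure Nash equilibrium.
Faction A against Yes: payoffs 5, 3, -1 → best response Yes.
Faction A against No: payoffs 0, -3, -2 → best response Yes.
Faction A against Abstain: payoffs 0, 4, 5 → best response Abstain.
Faction B against Yes: payoffs 4, -2, -5 → best response Yes.
Faction B against No: payoffs -4, 1, 2 → best response Abstain.
Faction B against Abstain: payoffs -1, 0, 5 → best response Abstain.
Mutual best responses: (Yes, Yes); (Abstain, Abstain).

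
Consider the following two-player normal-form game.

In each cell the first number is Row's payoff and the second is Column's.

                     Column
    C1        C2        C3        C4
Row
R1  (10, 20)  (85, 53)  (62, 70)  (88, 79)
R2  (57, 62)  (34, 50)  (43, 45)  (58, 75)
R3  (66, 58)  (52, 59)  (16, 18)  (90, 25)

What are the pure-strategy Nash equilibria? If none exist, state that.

(R1, C1): Row can switch to R2 (10 → 57). Not NE.
(R1, C2): Column can switch to C3 (53 → 70). Not NE.
(R1, C3): Column can switch to C4 (70 → 79). Not NE.
(R1, C4): Row can switch to R3 (88 → 90). Not NE.
(R2, C1): Row can switch to R3 (57 → 66). Not NE.
(R2, C2): Row can switch to R1 (34 → 85). Not NE.
(R2, C3): Row can switch to R1 (43 → 62). Not NE.
(R2, C4): Row can switch to R1 (58 → 88). Not NE.
(R3, C1): Column can switch to C2 (58 → 59). Not NE.
(R3, C2): Row can switch to R1 (52 → 85). Not NE.
(R3, C3): Row can switch to R1 (16 → 62). Not NE.
(R3, C4): Column can switch to C1 (25 → 58). Not NE.

There is no pure-strategy Nash equilibrium.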